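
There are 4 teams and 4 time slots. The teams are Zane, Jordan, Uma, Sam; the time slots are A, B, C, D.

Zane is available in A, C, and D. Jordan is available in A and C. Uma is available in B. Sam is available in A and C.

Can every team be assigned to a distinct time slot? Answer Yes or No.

Yes

A valid assignment of size 4: Zane→D, Jordan→A, Uma→B, Sam→C.
All 4 teams are covered.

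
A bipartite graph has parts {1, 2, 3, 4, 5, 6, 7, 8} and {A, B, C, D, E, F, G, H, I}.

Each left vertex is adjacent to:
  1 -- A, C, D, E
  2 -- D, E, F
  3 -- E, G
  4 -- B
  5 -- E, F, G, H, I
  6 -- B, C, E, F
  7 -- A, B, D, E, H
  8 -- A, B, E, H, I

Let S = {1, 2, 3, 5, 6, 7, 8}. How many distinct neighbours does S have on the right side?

The union of neighbours of {1, 2, 3, 5, 6, 7, 8} is {A, B, C, D, E, F, G, H, I}, which has 9 elements.
Since |N(S)| = 9 ≥ |S| = 7, Hall's condition holds for this subset.

9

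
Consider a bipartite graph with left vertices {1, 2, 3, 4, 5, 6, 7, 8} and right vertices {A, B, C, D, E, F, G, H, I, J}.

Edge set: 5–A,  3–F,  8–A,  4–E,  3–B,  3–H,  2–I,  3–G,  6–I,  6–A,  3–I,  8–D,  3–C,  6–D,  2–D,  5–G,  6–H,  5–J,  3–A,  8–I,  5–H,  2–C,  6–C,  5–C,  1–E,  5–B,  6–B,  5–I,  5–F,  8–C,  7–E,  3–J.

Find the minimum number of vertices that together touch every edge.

6

The 6 edges 1–E, 2–C, 3–G, 5–J, 6–A, 8–I form a matching, so any vertex cover needs at least 6 vertices (one per matched edge).
Conversely {2, 3, 5, 6, 8, E} meets every edge and has exactly 6 vertices, so 6 is optimal.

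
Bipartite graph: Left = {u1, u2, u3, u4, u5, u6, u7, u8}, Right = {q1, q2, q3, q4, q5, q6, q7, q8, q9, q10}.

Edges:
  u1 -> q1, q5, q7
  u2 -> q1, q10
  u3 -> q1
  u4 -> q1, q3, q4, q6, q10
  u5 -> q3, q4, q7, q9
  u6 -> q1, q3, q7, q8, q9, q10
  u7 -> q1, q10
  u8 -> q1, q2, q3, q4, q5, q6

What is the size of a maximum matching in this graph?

7

One maximum matching: u1→q5, u2→q10, u3→q1, u4→q6, u5→q7, u6→q9, u8→q4.
The set {u2, u3, u7} has only 2 neighbours ({q1, q10}), so by Hall's theorem at most 7 of the 8 left vertices can be matched.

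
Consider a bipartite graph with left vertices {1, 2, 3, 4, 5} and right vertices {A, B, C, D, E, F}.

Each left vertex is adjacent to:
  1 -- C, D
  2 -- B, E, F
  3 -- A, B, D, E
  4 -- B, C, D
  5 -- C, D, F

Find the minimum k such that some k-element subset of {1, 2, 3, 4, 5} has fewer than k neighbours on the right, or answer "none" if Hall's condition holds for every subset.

none

A matching saturating every left vertex exists, for instance 1→D, 2→B, 3→E, 4→C, 5→F.
By Hall's marriage theorem, this means |N(S)| ≥ |S| for every subset S, so no violating subset exists.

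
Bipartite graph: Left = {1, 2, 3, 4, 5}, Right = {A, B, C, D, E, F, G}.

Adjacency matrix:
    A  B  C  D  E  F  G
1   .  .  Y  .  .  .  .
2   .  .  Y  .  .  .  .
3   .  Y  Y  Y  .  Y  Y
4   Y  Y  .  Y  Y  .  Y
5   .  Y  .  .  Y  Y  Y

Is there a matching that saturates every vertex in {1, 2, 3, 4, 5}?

The set {1, 2} has only 1 neighbour ({C}), so by Hall's theorem at most 4 of the 5 left vertices can be matched.
Hence no matching covers every left vertex.

No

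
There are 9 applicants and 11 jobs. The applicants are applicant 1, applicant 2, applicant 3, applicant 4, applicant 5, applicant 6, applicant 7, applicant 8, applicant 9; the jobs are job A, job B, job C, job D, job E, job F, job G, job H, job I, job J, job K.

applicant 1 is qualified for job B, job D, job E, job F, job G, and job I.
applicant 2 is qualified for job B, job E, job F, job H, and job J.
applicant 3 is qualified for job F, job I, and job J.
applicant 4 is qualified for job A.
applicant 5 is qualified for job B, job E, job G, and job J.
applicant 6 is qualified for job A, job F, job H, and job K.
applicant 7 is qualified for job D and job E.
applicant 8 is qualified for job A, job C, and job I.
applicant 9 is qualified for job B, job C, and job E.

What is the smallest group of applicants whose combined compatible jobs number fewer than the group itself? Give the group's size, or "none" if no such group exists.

A matching saturating every applicant exists, for instance applicant 1→job F, applicant 2→job H, applicant 3→job J, applicant 4→job A, applicant 5→job G, applicant 6→job K, applicant 7→job D, applicant 8→job I, applicant 9→job E.
By Hall's marriage theorem, this means |N(S)| ≥ |S| for every subset S, so no violating subset exists.

none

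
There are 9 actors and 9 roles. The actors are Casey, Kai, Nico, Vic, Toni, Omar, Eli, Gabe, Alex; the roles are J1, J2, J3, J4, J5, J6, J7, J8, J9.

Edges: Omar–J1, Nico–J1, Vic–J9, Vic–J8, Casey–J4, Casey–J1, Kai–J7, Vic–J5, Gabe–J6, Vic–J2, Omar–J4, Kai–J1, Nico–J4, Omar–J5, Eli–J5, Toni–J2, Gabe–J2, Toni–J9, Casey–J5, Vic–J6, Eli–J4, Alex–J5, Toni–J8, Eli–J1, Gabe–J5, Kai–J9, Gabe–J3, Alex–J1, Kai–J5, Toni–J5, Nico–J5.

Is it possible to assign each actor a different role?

No

The set {Casey, Nico, Omar, Eli, Alex} has only 3 neighbours ({J1, J4, J5}), so by Hall's theorem at most 7 of the 9 actors can be matched.
Hence no matching covers every actor.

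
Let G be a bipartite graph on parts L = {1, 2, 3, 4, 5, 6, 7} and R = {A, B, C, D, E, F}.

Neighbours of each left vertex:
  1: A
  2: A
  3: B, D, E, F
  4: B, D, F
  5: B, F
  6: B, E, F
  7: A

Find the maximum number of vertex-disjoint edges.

One maximum matching: 1–A, 3–E, 4–D, 5–F, 6–B.
The set {1, 2, 7} has only 1 neighbour ({A}), so by Hall's theorem at most 5 of the 7 left vertices can be matched.

5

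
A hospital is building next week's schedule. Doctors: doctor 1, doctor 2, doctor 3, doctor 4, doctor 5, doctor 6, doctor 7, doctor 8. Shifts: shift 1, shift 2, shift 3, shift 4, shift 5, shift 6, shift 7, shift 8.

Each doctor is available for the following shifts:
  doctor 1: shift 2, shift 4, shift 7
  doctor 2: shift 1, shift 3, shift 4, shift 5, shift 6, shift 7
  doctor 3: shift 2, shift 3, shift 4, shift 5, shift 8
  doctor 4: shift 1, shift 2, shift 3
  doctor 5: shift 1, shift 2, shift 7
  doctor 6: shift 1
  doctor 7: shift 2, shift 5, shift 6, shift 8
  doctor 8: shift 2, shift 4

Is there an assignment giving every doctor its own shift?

Yes

For example, pair doctor 1→shift 2, doctor 2→shift 5, doctor 3→shift 8, doctor 4→shift 3, doctor 5→shift 7, doctor 6→shift 1, doctor 7→shift 6, doctor 8→shift 4.
Every doctor is matched, so this is a perfect matching.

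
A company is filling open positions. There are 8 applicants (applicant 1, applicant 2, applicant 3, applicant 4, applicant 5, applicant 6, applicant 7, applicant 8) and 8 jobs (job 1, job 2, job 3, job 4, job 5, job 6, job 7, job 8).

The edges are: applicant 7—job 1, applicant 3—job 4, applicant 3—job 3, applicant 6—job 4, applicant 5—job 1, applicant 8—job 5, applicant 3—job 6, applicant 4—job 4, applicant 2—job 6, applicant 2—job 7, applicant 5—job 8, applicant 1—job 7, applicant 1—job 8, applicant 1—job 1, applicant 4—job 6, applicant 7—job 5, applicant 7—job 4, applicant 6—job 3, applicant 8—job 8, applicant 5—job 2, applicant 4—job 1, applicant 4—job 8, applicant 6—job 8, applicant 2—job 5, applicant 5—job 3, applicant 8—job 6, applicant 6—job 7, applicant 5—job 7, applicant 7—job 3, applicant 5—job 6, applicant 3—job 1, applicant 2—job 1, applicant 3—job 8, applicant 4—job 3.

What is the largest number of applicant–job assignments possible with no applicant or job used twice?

A valid assignment of size 8: applicant 1-job 7, applicant 2-job 1, applicant 3-job 4, applicant 4-job 8, applicant 5-job 2, applicant 6-job 3, applicant 7-job 5, applicant 8-job 6.
This saturates every applicant, so 8 is the maximum.

8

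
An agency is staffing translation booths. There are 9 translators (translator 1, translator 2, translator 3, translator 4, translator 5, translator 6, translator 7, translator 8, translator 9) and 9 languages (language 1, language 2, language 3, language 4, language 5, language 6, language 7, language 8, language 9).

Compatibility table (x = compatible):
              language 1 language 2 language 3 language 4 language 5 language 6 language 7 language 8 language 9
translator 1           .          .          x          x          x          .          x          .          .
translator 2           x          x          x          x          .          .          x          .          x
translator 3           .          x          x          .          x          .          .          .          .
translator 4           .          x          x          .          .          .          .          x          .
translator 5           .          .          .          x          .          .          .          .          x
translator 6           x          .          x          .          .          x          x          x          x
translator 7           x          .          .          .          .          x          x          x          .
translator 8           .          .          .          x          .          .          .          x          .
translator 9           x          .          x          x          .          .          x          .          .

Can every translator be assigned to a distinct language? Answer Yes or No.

For example, pair translator 1–language 3, translator 2–language 2, translator 3–language 5, translator 4–language 8, translator 5–language 9, translator 6–language 6, translator 7–language 1, translator 8–language 4, translator 9–language 7.
Every translator is matched, so this is a perfect matching.

Yes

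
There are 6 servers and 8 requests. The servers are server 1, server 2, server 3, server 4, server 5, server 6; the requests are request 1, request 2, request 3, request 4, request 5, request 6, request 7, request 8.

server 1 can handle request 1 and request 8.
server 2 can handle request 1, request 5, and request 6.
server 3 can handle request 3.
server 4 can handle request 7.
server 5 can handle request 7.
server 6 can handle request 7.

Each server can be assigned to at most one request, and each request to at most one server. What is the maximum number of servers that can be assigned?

A valid assignment of size 4: server 1→request 8, server 2→request 6, server 3→request 3, server 4→request 7.
The set {server 4, server 5, server 6} has only 1 neighbour ({request 7}), so by Hall's theorem at most 4 of the 6 servers can be matched.

4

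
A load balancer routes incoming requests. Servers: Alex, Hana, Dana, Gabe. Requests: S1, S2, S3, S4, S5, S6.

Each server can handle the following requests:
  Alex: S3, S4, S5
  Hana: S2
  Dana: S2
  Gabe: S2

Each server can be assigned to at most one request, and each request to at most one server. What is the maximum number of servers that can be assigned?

A valid assignment of size 2: Alex–S4, Hana–S2.
The set {Hana, Dana, Gabe} has only 1 neighbour ({S2}), so by Hall's theorem at most 2 of the 4 servers can be matched.

2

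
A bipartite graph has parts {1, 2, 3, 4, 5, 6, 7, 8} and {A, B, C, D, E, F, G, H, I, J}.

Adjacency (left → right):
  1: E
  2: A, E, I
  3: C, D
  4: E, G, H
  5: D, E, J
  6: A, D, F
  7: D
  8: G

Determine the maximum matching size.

8

A valid assignment of size 8: 1–E, 2–I, 3–C, 4–H, 5–J, 6–F, 7–D, 8–G.
All 8 left vertices are matched, so no larger matching exists.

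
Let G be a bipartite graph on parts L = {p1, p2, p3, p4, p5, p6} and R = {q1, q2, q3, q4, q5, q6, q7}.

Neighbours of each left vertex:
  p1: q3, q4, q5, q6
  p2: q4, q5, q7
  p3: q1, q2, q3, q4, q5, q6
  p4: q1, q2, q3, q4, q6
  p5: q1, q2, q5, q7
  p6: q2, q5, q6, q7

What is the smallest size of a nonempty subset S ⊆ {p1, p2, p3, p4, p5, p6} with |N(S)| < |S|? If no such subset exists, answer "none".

A matching saturating every left vertex exists, for instance p1→q4, p2→q5, p3→q1, p4→q6, p5→q7, p6→q2.
By Hall's marriage theorem, this means |N(S)| ≥ |S| for every subset S, so no violating subset exists.

none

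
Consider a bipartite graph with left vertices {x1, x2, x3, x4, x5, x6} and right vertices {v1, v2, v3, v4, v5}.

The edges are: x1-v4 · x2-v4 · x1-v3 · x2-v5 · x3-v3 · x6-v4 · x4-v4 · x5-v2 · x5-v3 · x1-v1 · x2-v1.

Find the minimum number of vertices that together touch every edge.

5

The 5 edges x1–v1, x2–v5, x3–v3, x4–v4, x5–v2 form a matching, so any vertex cover needs at least 5 vertices (one per matched edge).
Conversely {x1, x2, x3, x5, v4} meets every edge and has exactly 5 vertices, so 5 is optimal.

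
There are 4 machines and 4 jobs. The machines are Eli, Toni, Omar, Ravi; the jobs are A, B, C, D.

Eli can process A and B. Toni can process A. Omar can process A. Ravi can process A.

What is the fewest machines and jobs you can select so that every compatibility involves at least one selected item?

2

The 2 edges Eli–B, Toni–A form a matching, so any vertex cover needs at least 2 vertices (one per matched edge).
Conversely {Eli, A} meets every edge and has exactly 2 vertices, so 2 is optimal.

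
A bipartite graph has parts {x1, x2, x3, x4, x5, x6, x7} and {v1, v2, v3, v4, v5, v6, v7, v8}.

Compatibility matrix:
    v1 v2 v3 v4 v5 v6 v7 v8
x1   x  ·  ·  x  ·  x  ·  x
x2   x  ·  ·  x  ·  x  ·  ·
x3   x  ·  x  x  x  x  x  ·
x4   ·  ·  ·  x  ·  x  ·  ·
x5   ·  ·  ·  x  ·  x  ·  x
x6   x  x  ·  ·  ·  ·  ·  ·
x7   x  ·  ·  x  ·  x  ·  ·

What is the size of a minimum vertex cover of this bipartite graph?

The 6 edges x1–v8, x2–v1, x3–v3, x4–v4, x5–v6, x6–v2 form a matching, so any vertex cover needs at least 6 vertices (one per matched edge).
Conversely {x3, x6, v1, v4, v6, v8} meets every edge and has exactly 6 vertices, so 6 is optimal.

6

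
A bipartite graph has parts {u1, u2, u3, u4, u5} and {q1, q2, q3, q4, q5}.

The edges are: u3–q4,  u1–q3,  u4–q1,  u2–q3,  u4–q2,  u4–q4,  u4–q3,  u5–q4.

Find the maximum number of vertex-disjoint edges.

3

One maximum matching: u1-q3, u3-q4, u4-q2.
The set {u1, u2, u3, u5} has only 2 neighbours ({q3, q4}), so by Hall's theorem at most 3 of the 5 left vertices can be matched.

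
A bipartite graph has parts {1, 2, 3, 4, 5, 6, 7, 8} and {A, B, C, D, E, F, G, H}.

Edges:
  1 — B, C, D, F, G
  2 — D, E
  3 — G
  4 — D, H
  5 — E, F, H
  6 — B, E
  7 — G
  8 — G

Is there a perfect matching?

The set {3, 7, 8} has only 1 neighbour ({G}), so by Hall's theorem at most 6 of the 8 left vertices can be matched.
Hence no matching covers every left vertex.

No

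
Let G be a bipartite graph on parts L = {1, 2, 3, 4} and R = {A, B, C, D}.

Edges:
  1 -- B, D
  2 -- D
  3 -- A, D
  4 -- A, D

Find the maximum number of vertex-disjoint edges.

3

One maximum matching: 1→B, 2→D, 3→A.
The set {2, 3, 4} has only 2 neighbours ({A, D}), so by Hall's theorem at most 3 of the 4 left vertices can be matched.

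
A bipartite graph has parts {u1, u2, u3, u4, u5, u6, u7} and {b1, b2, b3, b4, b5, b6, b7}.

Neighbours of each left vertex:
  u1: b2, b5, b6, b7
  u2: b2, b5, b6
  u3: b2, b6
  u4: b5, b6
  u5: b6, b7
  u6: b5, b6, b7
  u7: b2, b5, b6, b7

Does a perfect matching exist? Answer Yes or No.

No

The set {u1, u2, u3, u4, u5, u6, u7} has only 4 neighbours ({b2, b5, b6, b7}), so by Hall's theorem at most 4 of the 7 left vertices can be matched.
Hence no matching covers every left vertex.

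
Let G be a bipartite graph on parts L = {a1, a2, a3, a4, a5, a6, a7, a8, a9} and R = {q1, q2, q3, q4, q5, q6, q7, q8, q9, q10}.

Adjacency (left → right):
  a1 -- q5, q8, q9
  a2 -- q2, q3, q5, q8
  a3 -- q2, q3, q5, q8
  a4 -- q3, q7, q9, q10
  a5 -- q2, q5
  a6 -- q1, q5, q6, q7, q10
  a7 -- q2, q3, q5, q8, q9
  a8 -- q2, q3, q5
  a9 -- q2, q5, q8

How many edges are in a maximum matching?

7

One maximum matching: a1-q8, a2-q2, a3-q3, a4-q7, a5-q5, a6-q6, a7-q9.
The set {a1, a2, a3, a5, a7, a8, a9} has only 5 neighbours ({q2, q3, q5, q8, q9}), so by Hall's theorem at most 7 of the 9 left vertices can be matched.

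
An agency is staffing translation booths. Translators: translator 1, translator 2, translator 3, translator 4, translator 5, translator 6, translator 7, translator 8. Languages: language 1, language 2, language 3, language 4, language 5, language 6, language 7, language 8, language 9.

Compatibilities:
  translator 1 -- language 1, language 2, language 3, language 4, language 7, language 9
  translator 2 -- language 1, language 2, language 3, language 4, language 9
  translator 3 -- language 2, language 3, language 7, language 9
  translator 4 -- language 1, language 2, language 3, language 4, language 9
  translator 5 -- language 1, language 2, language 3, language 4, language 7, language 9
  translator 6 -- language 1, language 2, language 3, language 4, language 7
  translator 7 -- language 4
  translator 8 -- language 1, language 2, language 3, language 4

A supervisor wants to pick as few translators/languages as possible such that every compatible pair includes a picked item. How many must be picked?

6

The 6 edges translator 1–language 1, translator 2–language 3, translator 3–language 9, translator 4–language 4, translator 5–language 7, translator 6–language 2 form a matching, so any vertex cover needs at least 6 vertices (one per matched edge).
Conversely {language 1, language 2, language 3, language 4, language 7, language 9} meets every edge and has exactly 6 vertices, so 6 is optimal.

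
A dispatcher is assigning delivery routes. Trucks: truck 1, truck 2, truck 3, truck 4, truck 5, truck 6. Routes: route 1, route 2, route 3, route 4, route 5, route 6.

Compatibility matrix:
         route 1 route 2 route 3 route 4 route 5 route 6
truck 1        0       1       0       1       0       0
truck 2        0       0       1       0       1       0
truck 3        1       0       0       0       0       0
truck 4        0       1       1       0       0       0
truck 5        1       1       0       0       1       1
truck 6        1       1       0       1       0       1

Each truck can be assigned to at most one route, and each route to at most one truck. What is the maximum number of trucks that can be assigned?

6

A valid assignment of size 6: truck 1-route 4, truck 2-route 5, truck 3-route 1, truck 4-route 3, truck 5-route 6, truck 6-route 2.
This saturates every truck, so 6 is the maximum.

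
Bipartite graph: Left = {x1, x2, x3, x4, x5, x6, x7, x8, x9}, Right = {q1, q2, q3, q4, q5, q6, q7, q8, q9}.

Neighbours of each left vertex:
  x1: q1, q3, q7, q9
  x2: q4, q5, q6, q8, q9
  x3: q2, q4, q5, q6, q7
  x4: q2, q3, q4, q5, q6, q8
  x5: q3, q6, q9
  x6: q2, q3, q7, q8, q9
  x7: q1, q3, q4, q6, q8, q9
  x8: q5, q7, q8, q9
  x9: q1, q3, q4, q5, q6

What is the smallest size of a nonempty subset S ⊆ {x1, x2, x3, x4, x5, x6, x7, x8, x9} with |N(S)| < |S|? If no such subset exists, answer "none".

none

A matching saturating every left vertex exists, for instance x1→q1, x2→q5, x3→q2, x4→q4, x5→q3, x6→q7, x7→q9, x8→q8, x9→q6.
By Hall's marriage theorem, this means |N(S)| ≥ |S| for every subset S, so no violating subset exists.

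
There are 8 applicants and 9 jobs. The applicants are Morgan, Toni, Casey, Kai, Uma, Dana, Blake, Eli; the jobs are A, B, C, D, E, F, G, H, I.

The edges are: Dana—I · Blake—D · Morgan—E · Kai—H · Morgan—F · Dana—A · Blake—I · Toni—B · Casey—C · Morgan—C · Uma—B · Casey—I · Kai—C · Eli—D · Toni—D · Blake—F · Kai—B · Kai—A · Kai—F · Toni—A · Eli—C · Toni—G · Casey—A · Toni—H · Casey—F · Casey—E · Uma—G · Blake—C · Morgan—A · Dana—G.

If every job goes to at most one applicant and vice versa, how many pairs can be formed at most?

8

For example, pair Morgan→E, Toni→G, Casey→A, Kai→H, Uma→B, Dana→I, Blake→F, Eli→C.
All 8 applicants are matched, so no larger matching exists.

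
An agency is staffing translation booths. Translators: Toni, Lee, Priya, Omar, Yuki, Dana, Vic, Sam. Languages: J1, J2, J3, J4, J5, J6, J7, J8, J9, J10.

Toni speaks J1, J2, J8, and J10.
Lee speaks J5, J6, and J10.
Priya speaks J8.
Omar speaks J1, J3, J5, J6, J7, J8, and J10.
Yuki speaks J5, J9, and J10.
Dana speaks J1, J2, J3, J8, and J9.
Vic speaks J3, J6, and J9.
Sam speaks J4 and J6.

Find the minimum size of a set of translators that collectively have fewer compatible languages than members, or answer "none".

A matching saturating every translator exists, for instance Toni→J1, Lee→J10, Priya→J8, Omar→J7, Yuki→J9, Dana→J2, Vic→J3, Sam→J6.
By Hall's marriage theorem, this means |N(S)| ≥ |S| for every subset S, so no violating subset exists.

none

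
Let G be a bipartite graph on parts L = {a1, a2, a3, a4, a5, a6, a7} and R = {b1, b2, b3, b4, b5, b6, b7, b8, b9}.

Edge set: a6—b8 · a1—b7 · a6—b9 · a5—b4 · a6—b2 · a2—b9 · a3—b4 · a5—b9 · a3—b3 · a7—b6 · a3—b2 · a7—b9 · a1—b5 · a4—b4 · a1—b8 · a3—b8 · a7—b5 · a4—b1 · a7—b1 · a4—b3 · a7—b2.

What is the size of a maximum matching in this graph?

For example, pair a1–b5, a2–b9, a3–b8, a4–b3, a5–b4, a6–b2, a7–b1.
All 7 left vertices are matched, so no larger matching exists.

7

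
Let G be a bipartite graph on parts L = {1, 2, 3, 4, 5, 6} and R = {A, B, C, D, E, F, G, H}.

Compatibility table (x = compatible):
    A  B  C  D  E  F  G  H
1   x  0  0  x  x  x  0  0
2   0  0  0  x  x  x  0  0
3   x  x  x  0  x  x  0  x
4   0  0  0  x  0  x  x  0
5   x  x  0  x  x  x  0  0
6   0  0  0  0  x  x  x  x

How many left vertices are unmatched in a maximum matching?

One maximum matching: 1–F, 2–D, 3–E, 4–G, 5–A, 6–H.
This saturates every left vertex, so 6 is the maximum.
That matches 6 of the 6, leaving 0 unmatched; no matching can do better.

0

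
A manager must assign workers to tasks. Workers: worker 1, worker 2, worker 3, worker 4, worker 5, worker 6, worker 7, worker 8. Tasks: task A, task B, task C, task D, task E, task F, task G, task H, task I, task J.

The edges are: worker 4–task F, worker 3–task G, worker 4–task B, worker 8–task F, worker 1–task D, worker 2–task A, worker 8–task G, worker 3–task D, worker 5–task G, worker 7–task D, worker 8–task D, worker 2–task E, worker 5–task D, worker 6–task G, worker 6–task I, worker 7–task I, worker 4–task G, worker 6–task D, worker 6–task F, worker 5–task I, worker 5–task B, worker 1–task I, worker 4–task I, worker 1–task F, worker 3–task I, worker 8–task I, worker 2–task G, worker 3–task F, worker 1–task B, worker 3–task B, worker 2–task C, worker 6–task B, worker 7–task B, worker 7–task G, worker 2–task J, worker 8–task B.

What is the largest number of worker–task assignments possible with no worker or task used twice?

One maximum matching: worker 1–task B, worker 2–task A, worker 3–task D, worker 4–task G, worker 5–task I, worker 6–task F.
The set {worker 1, worker 3, worker 4, worker 5, worker 6, worker 7, worker 8} has only 5 neighbours ({task B, task D, task F, task G, task I}), so by Hall's theorem at most 6 of the 8 workers can be matched.

6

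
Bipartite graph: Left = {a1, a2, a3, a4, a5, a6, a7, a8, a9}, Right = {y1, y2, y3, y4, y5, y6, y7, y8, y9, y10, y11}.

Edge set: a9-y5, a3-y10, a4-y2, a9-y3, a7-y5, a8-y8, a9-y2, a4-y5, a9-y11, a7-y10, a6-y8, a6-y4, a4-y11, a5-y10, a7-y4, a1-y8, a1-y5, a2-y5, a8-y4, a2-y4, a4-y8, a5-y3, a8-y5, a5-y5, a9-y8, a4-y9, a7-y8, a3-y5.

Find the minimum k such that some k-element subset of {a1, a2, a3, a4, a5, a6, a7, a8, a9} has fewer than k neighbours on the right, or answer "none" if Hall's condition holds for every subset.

4

Take S = {a1, a2, a6, a8}. Its neighbourhood is {y4, y5, y8}, so |N(S)| = 3 < |S| = 4.
Every subset of size less than 4 has at least as many neighbours as members, so 4 is the minimum.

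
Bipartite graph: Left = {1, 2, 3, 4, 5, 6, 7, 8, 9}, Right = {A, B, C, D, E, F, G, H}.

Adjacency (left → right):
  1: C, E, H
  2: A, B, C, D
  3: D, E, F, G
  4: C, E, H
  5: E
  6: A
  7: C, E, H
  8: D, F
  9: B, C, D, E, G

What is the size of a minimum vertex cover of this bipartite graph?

8

{2, 3, 6, 8, 9, C, E, H} is a vertex cover of size 8: every edge has an endpoint in this set.
No smaller cover exists because 1–H, 2–B, 3–D, 4–C, 5–E, 6–A, 8–F, 9–G is a matching of size 8, and a cover must include an endpoint of each of these disjoint edges (König's theorem).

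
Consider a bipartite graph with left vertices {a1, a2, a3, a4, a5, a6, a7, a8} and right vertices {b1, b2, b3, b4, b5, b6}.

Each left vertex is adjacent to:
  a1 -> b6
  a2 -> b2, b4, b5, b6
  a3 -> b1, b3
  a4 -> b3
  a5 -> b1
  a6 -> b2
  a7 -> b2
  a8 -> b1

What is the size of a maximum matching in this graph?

A valid assignment of size 5: a1→b6, a2→b5, a3→b1, a4→b3, a6→b2.
The set {a3, a4, a5, a6, a7, a8} has only 3 neighbours ({b1, b2, b3}), so by Hall's theorem at most 5 of the 8 left vertices can be matched.

5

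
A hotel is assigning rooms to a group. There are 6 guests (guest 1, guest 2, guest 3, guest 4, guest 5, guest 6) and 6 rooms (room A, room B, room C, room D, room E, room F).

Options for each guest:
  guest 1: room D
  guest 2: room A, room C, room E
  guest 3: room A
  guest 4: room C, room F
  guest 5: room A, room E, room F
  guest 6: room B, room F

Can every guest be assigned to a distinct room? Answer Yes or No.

Yes

A valid assignment of size 6: guest 1-room D, guest 2-room E, guest 3-room A, guest 4-room C, guest 5-room F, guest 6-room B.
Every guest is matched, so this is a perfect matching.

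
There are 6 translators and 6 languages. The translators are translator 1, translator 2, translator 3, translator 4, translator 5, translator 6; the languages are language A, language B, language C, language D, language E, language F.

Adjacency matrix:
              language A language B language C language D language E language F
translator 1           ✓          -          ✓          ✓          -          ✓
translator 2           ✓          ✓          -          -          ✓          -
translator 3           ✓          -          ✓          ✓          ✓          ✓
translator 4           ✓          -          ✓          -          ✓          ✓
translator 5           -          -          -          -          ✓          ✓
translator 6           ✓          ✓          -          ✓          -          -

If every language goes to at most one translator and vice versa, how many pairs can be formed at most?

A valid assignment of size 6: translator 1→language D, translator 2→language A, translator 3→language C, translator 4→language F, translator 5→language E, translator 6→language B.
This saturates every translator, so 6 is the maximum.

6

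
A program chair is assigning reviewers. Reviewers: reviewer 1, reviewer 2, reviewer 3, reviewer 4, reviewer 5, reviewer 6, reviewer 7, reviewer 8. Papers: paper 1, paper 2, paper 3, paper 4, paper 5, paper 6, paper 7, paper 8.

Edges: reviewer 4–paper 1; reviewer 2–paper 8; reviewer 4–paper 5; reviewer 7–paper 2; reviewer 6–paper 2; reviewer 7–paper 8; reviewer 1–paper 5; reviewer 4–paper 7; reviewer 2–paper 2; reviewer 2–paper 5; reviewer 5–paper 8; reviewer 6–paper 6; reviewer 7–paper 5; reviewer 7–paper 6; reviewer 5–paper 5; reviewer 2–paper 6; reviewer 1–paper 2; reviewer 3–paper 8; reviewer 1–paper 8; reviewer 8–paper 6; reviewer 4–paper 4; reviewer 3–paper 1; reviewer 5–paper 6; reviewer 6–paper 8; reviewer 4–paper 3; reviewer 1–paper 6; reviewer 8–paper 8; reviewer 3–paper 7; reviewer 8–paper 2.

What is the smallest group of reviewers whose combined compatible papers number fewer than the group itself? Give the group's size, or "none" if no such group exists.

5

Take S = {reviewer 1, reviewer 2, reviewer 5, reviewer 6, reviewer 7}. Its neighbourhood is {paper 2, paper 5, paper 6, paper 8}, so |N(S)| = 4 < |S| = 5.
Every subset of size less than 5 has at least as many neighbours as members, so 5 is the minimum.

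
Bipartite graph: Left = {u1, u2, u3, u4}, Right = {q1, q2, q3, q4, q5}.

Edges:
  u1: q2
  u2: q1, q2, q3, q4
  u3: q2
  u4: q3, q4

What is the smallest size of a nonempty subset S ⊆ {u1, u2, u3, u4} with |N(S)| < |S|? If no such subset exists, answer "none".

2

Take S = {u1, u3}. Its neighbourhood is {q2}, so |N(S)| = 1 < |S| = 2.
No single vertex violates Hall's condition since each has at least one neighbour, so 2 is the minimum.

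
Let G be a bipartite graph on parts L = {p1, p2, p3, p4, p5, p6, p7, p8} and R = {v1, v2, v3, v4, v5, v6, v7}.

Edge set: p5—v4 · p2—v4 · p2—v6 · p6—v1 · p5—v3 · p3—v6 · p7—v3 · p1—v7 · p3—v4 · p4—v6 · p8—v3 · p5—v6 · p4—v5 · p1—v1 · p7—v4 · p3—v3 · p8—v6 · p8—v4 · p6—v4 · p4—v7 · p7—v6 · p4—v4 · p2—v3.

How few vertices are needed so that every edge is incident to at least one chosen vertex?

6

The 6 edges p1–v7, p2–v3, p3–v4, p4–v5, p5–v6, p6–v1 form a matching, so any vertex cover needs at least 6 vertices (one per matched edge).
Conversely {p1, p4, p6, v3, v4, v6} meets every edge and has exactly 6 vertices, so 6 is optimal.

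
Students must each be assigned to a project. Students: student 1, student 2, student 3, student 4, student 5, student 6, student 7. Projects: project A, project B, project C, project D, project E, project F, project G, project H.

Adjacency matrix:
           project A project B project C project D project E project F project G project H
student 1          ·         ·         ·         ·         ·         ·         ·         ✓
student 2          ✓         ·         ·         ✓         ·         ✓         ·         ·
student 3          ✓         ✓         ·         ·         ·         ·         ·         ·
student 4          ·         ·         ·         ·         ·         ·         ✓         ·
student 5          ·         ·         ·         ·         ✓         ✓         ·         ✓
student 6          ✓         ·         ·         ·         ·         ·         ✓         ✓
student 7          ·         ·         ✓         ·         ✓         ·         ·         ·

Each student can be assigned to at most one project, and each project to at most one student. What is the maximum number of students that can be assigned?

7

For example, pair student 1-project H, student 2-project D, student 3-project B, student 4-project G, student 5-project F, student 6-project A, student 7-project E.
All 7 students are matched, so no larger matching exists.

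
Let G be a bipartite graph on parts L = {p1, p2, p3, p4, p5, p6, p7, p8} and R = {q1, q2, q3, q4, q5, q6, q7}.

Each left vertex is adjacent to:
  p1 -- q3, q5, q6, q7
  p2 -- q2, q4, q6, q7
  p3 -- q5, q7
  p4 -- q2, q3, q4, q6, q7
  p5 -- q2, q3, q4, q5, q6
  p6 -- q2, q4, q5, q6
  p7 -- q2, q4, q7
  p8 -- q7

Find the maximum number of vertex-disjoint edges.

A valid assignment of size 6: p1→q3, p2→q2, p3→q5, p4→q7, p5→q4, p6→q6.
The set {p1, p2, p3, p4, p5, p6, p7, p8} has only 6 neighbours ({q2, q3, q4, q5, q6, q7}), so by Hall's theorem at most 6 of the 8 left vertices can be matched.

6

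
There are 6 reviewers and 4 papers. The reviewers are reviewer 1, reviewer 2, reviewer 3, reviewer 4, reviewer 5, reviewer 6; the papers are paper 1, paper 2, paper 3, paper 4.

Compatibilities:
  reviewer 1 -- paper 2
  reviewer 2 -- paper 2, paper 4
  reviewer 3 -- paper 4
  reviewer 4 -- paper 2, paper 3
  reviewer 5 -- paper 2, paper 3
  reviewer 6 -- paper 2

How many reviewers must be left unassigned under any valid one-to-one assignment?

One maximum matching: reviewer 1-paper 2, reviewer 2-paper 4, reviewer 4-paper 3.
The set {reviewer 1, reviewer 2, reviewer 3, reviewer 4, reviewer 5, reviewer 6} has only 3 neighbours ({paper 2, paper 3, paper 4}), so by Hall's theorem at most 3 of the 6 reviewers can be matched.
That matches 3 of the 6, leaving 3 unmatched; no matching can do better.

3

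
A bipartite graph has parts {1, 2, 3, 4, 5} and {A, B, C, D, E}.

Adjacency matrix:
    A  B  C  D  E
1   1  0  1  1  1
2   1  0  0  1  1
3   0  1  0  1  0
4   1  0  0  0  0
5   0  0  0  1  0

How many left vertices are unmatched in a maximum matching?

0

A valid assignment of size 5: 1–C, 2–E, 3–B, 4–A, 5–D.
This saturates every left vertex, so 5 is the maximum.
That matches 5 of the 5, leaving 0 unmatched; no matching can do better.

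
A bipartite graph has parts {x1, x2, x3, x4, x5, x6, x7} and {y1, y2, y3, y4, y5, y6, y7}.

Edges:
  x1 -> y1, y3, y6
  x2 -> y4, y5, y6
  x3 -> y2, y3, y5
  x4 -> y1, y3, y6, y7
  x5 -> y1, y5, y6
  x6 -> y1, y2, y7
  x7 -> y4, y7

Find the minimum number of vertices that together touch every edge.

7

A maximum matching has 7 edges (e.g. x1–y3, x2–y4, x3–y2, x4–y6, x5–y5, x6–y1, x7–y7).
By König's theorem the minimum vertex cover has the same size. One such cover is {x1, x2, x3, x4, x5, x6, x7}.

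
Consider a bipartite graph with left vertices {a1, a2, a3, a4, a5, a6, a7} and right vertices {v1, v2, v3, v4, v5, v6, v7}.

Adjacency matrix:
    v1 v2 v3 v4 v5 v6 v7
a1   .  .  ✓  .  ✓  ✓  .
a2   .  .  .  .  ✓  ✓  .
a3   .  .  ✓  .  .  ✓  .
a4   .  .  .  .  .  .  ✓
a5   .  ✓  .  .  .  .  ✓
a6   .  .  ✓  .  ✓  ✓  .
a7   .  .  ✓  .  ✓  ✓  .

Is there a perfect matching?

No

The set {a1, a2, a3, a6, a7} has only 3 neighbours ({v3, v5, v6}), so by Hall's theorem at most 5 of the 7 left vertices can be matched.
Hence no matching covers every left vertex.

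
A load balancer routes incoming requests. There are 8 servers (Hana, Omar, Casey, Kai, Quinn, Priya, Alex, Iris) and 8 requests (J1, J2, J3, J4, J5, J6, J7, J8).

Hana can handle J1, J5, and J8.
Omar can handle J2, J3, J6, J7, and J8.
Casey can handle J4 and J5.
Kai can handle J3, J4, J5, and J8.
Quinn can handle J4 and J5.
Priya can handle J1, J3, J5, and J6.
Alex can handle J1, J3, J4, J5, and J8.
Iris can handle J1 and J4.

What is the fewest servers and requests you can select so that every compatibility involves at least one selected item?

7

The 7 edges Hana–J8, Omar–J2, Casey–J4, Kai–J3, Quinn–J5, Priya–J6, Alex–J1 form a matching, so any vertex cover needs at least 7 vertices (one per matched edge).
Conversely {Omar, Priya, J1, J3, J4, J5, J8} meets every edge and has exactly 7 vertices, so 7 is optimal.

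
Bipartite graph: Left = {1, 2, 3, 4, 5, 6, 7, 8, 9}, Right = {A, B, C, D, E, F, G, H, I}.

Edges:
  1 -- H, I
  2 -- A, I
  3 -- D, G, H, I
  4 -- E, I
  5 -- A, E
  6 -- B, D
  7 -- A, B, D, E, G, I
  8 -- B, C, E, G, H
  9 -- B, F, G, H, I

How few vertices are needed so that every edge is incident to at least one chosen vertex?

9

The 9 edges 1–H, 2–A, 3–D, 4–I, 5–E, 6–B, 7–G, 8–C, 9–F form a matching, so any vertex cover needs at least 9 vertices (one per matched edge).
Conversely {1, 2, 3, 4, 5, 6, 7, 8, 9} meets every edge and has exactly 9 vertices, so 9 is optimal.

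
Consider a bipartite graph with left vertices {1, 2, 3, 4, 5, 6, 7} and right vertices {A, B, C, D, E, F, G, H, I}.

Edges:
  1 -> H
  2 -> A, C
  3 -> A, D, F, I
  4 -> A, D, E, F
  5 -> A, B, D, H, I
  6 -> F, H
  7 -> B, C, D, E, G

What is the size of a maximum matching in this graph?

7

A valid assignment of size 7: 1–H, 2–C, 3–I, 4–E, 5–A, 6–F, 7–G.
All 7 left vertices are matched, so no larger matching exists.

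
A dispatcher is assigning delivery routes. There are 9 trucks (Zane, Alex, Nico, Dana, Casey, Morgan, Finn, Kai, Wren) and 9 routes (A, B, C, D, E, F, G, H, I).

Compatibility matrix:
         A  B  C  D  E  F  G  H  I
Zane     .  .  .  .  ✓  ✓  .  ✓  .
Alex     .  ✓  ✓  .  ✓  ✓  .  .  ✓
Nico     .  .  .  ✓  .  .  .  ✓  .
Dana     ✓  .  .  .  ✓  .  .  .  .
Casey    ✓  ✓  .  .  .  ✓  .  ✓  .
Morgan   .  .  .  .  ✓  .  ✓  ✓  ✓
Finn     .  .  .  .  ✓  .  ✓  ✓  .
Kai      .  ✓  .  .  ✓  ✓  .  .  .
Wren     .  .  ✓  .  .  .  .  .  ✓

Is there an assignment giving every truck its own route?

One maximum matching: Zane→H, Alex→E, Nico→D, Dana→A, Casey→F, Morgan→I, Finn→G, Kai→B, Wren→C.
Every truck is matched, so this is a perfect matching.

Yes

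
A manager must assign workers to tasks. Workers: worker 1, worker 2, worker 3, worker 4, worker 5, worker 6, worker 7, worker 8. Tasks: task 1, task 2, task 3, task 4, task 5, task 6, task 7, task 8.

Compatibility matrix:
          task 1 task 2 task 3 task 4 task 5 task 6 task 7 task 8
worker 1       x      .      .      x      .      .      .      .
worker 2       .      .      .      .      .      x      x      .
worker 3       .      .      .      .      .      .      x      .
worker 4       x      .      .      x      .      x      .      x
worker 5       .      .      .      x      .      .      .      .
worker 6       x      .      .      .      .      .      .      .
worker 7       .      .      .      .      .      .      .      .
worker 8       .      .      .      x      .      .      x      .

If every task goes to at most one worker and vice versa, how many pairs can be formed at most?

A valid assignment of size 5: worker 1→task 1, worker 2→task 6, worker 3→task 7, worker 4→task 8, worker 5→task 4.
The set {worker 1, worker 3, worker 5, worker 6, worker 7, worker 8} has only 3 neighbours ({task 1, task 4, task 7}), so by Hall's theorem at most 5 of the 8 workers can be matched.

5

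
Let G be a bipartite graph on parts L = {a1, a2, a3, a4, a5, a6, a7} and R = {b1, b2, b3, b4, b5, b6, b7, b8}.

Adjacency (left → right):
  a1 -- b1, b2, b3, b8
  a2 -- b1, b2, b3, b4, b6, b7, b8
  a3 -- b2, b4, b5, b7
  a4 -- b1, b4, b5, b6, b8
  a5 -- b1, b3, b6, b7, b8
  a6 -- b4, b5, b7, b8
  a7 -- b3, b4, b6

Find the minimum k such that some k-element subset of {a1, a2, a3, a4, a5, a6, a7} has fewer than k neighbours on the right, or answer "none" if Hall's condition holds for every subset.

none

A matching saturating every left vertex exists, for instance a1→b8, a2→b1, a3→b2, a4→b5, a5→b7, a6→b4, a7→b3.
By Hall's marriage theorem, this means |N(S)| ≥ |S| for every subset S, so no violating subset exists.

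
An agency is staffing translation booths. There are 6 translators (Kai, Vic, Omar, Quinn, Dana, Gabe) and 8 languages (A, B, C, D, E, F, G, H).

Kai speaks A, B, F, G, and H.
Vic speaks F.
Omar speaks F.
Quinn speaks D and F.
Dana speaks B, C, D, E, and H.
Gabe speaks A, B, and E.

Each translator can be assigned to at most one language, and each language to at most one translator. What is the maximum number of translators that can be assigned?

For example, pair Kai→G, Vic→F, Quinn→D, Dana→E, Gabe→B.
The set {Vic, Omar} has only 1 neighbour ({F}), so by Hall's theorem at most 5 of the 6 translators can be matched.

5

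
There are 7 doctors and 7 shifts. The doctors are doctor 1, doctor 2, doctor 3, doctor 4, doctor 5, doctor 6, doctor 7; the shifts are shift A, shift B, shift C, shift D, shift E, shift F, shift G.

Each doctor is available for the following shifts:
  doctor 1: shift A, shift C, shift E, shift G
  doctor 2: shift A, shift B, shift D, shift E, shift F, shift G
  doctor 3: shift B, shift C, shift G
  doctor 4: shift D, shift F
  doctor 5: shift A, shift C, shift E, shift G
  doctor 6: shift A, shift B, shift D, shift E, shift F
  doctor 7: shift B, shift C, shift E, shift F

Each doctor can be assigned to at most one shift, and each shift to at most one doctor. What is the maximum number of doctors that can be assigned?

A valid assignment of size 7: doctor 1-shift C, doctor 2-shift A, doctor 3-shift B, doctor 4-shift D, doctor 5-shift G, doctor 6-shift F, doctor 7-shift E.
This saturates every doctor, so 7 is the maximum.

7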